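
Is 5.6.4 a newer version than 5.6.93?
No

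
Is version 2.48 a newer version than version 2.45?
Yes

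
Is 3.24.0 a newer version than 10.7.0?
No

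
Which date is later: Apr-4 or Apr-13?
Apr-13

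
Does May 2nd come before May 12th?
Yes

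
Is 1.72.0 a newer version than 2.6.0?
No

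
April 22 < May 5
True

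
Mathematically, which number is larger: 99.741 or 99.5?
99.741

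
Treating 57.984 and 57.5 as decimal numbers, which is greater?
57.984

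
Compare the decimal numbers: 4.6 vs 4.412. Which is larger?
4.6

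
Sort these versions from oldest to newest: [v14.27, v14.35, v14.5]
[v14.5, v14.27, v14.35]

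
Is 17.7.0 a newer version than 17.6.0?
Yes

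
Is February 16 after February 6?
Yes. Day 16 comes after day 6 in February — this is a date comparison, not a decimal one (the decimal 2.16 would be smaller than 2.6).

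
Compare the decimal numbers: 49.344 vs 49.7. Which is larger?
49.7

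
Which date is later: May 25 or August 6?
August 6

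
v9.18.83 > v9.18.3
True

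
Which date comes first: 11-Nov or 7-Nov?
7-Nov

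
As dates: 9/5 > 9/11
False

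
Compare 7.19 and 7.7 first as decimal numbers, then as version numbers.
As decimals: 7.19 < 7.7. As versions: v7.19 > v7.7 (minor version 19 > 7).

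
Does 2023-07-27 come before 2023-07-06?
No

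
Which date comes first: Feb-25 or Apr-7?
Feb-25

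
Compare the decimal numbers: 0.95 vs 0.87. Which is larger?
0.95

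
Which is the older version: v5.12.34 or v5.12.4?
v5.12.4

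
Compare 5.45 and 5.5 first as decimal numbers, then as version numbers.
As decimals: 5.45 < 5.5. As versions: v5.45 > v5.5 (minor version 45 > 5).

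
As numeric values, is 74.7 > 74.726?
False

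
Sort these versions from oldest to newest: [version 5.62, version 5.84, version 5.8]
[version 5.8, version 5.62, version 5.84]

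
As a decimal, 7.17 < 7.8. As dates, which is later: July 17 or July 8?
July 17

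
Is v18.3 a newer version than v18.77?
No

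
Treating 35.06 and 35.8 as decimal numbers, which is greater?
35.8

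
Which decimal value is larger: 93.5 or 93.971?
93.971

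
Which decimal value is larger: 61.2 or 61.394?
61.394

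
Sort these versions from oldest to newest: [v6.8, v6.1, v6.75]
[v6.1, v6.8, v6.75]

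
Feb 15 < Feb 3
False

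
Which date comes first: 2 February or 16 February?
2 February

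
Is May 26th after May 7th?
Yes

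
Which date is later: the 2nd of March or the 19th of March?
the 19th of March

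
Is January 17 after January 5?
Yes. Day 17 comes after day 5 in January — this is a date comparison, not a decimal one (the decimal 1.17 would be smaller than 1.5).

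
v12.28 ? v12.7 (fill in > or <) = >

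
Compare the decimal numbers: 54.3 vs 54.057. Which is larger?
54.3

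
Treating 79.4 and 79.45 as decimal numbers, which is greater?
79.45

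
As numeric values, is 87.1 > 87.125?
False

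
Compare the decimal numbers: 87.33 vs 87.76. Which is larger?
87.76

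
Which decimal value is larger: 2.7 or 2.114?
2.7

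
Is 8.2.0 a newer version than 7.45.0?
Yes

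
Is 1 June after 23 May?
Yes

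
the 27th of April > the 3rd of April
True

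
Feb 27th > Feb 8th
True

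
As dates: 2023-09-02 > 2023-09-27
False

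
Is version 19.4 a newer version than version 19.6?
No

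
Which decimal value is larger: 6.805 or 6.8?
6.805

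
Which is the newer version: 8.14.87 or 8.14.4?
8.14.87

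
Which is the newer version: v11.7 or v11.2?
v11.7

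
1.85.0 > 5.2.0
False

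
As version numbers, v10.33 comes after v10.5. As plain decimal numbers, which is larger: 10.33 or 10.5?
10.5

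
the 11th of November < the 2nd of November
False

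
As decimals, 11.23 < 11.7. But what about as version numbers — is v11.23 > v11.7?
True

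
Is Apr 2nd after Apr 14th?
No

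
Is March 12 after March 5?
Yes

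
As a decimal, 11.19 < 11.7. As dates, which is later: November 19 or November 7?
November 19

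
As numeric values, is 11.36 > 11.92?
False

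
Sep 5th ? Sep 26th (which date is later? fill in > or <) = <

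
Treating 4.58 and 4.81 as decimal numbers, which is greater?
4.81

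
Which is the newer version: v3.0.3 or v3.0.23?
v3.0.23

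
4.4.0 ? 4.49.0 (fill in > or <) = <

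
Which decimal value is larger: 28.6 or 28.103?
28.6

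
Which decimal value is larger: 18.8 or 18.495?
18.8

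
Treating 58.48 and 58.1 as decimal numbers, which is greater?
58.48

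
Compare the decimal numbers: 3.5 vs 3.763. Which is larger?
3.763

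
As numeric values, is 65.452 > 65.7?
False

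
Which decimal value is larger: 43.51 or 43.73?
43.73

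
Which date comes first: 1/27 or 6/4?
1/27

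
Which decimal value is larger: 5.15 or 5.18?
5.18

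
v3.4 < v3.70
True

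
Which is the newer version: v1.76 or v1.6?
v1.76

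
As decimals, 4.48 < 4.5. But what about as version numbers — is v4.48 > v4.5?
True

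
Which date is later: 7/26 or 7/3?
7/26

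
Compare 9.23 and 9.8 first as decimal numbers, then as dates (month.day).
As decimals: 9.23 < 9.8. As dates: 9/23 is later than 9/8 (day 23 > day 8).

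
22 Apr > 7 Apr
True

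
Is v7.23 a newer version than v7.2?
Yes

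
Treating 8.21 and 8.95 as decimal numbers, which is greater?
8.95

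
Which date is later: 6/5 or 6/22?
6/22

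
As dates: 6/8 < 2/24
False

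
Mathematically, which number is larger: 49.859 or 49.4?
49.859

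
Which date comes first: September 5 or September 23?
September 5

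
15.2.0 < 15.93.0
True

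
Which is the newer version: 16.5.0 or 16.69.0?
16.69.0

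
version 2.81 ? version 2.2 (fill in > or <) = >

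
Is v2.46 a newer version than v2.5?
Yes. Version numbers are compared segment by segment as integers, not as decimals: minor version 46 > 5, so v2.46 > v2.5 (even though the decimal 2.46 < 2.5).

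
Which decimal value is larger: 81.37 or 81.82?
81.82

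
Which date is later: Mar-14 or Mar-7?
Mar-14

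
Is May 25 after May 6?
Yes. Day 25 comes after day 6 in May — this is a date comparison, not a decimal one (the decimal 5.25 would be smaller than 5.6).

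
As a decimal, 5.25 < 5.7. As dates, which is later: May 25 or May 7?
May 25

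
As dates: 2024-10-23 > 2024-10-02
True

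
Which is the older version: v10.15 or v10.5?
v10.5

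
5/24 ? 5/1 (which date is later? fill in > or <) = >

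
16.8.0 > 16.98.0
False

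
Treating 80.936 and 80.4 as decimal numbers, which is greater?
80.936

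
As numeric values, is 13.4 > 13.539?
False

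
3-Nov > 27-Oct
True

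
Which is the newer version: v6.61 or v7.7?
v7.7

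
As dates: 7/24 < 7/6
False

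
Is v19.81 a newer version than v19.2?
Yes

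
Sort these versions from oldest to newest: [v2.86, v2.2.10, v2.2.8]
[v2.2.8, v2.2.10, v2.86]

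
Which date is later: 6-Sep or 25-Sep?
25-Sep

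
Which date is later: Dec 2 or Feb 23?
Dec 2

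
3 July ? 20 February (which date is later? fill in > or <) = >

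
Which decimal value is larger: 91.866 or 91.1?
91.866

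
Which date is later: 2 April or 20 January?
2 April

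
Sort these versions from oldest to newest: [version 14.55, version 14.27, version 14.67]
[version 14.27, version 14.55, version 14.67]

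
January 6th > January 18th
False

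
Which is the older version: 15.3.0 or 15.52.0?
15.3.0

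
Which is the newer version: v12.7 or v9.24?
v12.7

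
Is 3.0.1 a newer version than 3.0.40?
No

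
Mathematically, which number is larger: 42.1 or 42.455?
42.455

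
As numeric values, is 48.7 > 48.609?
True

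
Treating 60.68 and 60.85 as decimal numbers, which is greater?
60.85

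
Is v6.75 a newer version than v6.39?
Yes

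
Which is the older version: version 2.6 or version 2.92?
version 2.6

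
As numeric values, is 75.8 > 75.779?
True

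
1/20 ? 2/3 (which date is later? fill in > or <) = <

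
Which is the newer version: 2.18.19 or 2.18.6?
2.18.19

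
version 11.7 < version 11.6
False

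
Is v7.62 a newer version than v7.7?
Yes. Version numbers are compared segment by segment as integers, not as decimals: minor version 62 > 7, so v7.62 > v7.7 (even though the decimal 7.62 < 7.7).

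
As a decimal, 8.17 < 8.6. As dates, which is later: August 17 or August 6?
August 17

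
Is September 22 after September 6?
Yes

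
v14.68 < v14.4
False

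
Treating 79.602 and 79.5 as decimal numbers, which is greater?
79.602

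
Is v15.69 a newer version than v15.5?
Yes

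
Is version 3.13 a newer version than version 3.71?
No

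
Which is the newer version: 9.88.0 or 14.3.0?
14.3.0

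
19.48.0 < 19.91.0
True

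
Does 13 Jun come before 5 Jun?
No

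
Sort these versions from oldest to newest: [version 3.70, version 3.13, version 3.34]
[version 3.13, version 3.34, version 3.70]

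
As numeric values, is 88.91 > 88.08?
True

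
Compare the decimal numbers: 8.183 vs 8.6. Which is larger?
8.6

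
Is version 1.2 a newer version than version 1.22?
No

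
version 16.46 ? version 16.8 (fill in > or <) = >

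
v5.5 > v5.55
False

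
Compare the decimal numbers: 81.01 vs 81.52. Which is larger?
81.52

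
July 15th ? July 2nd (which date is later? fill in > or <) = >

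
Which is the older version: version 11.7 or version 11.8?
version 11.7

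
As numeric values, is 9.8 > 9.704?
True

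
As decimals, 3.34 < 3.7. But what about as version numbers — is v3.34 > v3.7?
True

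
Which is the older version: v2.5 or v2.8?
v2.5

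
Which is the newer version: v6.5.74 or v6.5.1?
v6.5.74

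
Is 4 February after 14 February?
No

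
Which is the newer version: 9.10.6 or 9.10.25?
9.10.25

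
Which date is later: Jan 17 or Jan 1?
Jan 17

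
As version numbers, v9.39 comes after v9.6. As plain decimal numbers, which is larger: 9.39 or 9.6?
9.6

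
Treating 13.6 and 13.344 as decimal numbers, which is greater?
13.6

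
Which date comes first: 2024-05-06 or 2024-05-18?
2024-05-06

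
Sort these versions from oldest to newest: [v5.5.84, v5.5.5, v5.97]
[v5.5.5, v5.5.84, v5.97]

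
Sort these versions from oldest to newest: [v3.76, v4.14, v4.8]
[v3.76, v4.8, v4.14]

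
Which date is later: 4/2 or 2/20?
4/2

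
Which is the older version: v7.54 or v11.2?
v7.54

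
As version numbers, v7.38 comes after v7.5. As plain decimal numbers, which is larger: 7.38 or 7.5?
7.5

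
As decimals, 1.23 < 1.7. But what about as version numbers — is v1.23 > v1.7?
True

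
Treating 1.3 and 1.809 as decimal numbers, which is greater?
1.809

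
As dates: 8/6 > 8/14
False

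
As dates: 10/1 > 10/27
False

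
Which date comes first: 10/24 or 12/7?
10/24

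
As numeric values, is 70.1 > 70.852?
False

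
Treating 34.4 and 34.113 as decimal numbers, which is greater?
34.4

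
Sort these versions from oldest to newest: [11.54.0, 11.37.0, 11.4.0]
[11.4.0, 11.37.0, 11.54.0]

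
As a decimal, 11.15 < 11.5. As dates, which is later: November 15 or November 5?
November 15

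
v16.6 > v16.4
True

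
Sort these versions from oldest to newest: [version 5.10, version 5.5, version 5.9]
[version 5.5, version 5.9, version 5.10]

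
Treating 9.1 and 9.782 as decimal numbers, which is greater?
9.782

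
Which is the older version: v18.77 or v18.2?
v18.2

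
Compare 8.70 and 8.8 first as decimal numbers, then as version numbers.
As decimals: 8.70 < 8.8. As versions: v8.70 > v8.8 (minor version 70 > 8).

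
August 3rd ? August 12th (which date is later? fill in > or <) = <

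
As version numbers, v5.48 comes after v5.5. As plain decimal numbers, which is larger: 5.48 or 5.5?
5.5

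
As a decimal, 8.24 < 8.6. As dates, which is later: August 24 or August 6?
August 24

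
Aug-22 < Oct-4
True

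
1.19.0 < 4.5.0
True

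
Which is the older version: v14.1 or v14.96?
v14.1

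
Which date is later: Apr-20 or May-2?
May-2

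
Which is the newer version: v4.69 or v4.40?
v4.69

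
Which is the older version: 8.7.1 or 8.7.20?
8.7.1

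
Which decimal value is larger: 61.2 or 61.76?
61.76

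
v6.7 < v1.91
False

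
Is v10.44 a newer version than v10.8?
Yes. Version numbers are compared segment by segment as integers, not as decimals: minor version 44 > 8, so v10.44 > v10.8 (even though the decimal 10.44 < 10.8).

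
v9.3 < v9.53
True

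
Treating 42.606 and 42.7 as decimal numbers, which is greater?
42.7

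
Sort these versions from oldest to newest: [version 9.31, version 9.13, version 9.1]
[version 9.1, version 9.13, version 9.31]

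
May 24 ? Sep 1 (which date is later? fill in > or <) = <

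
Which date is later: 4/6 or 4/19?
4/19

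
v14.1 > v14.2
False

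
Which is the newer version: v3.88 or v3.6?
v3.88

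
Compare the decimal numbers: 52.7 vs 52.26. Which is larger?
52.7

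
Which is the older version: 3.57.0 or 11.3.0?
3.57.0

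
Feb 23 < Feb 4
False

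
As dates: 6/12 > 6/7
True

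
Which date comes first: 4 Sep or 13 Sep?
4 Sep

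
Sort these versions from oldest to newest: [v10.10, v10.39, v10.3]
[v10.3, v10.10, v10.39]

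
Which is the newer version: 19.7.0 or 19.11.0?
19.11.0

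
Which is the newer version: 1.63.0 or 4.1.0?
4.1.0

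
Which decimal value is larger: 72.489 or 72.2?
72.489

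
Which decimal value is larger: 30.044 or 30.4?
30.4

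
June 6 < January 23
False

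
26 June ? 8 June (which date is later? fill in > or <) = >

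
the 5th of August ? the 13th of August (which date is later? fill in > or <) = <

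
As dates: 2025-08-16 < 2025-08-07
False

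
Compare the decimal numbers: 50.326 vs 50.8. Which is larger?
50.8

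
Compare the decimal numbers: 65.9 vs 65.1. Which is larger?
65.9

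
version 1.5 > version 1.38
False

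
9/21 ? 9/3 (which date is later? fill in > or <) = >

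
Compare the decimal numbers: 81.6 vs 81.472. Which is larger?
81.6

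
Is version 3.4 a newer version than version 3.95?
No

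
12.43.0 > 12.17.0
True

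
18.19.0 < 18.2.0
False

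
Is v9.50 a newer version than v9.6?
Yes. Version numbers are compared segment by segment as integers, not as decimals: minor version 50 > 6, so v9.50 > v9.6 (even though the decimal 9.50 < 9.6).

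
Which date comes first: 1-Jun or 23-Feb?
23-Feb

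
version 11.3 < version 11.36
True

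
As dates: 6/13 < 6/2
False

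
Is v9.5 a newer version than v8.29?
Yes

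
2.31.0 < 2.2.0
False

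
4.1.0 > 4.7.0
False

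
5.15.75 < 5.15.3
False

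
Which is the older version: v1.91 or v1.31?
v1.31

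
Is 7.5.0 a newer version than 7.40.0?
No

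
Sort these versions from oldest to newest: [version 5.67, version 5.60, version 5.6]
[version 5.6, version 5.60, version 5.67]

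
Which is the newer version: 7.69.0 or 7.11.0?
7.69.0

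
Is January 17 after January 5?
Yes. Day 17 comes after day 5 in January — this is a date comparison, not a decimal one (the decimal 1.17 would be smaller than 1.5).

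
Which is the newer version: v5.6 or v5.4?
v5.6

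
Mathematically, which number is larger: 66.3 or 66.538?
66.538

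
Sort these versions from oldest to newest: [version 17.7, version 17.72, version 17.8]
[version 17.7, version 17.8, version 17.72]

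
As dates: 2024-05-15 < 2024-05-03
False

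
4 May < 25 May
True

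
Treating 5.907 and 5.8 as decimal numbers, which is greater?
5.907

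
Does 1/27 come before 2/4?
Yes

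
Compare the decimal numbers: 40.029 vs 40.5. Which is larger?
40.5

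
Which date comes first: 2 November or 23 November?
2 November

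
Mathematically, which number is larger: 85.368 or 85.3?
85.368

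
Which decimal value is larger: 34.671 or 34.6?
34.671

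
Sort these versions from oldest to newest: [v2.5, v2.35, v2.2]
[v2.2, v2.5, v2.35]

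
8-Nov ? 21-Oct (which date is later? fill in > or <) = >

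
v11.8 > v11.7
True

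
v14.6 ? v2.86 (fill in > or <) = >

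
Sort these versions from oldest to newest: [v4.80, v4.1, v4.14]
[v4.1, v4.14, v4.80]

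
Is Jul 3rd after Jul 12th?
No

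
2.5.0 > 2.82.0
False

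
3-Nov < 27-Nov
True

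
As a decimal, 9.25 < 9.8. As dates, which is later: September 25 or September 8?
September 25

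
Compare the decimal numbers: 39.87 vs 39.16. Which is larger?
39.87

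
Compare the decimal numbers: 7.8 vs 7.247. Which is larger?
7.8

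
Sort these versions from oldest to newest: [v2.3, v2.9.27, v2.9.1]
[v2.3, v2.9.1, v2.9.27]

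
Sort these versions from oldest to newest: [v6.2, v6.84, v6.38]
[v6.2, v6.38, v6.84]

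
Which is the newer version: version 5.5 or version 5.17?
version 5.17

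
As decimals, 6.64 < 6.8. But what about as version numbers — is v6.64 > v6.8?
True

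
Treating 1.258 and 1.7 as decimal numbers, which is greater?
1.7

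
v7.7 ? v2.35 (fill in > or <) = >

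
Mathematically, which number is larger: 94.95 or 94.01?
94.95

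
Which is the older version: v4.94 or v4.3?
v4.3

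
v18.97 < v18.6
False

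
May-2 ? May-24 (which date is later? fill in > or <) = <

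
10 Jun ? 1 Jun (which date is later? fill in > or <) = >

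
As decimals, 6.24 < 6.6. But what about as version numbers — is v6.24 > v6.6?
True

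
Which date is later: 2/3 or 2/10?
2/10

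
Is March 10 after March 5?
Yes. Day 10 comes after day 5 in March — this is a date comparison, not a decimal one (the decimal 3.10 would be smaller than 3.5).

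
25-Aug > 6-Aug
True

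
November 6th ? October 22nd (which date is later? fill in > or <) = >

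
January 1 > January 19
False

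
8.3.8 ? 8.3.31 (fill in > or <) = <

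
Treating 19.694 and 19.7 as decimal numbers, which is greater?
19.7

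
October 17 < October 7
False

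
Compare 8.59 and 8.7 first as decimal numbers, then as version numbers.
As decimals: 8.59 < 8.7. As versions: v8.59 > v8.7 (minor version 59 > 7).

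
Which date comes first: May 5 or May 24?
May 5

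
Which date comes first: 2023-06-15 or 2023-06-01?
2023-06-01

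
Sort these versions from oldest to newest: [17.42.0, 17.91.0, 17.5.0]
[17.5.0, 17.42.0, 17.91.0]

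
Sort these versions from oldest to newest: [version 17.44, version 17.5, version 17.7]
[version 17.5, version 17.7, version 17.44]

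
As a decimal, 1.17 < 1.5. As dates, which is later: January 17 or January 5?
January 17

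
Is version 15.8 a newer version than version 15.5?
Yes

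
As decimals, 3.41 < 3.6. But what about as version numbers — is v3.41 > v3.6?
True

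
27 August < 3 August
False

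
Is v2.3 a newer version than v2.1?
Yes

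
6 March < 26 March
True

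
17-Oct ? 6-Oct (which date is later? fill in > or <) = >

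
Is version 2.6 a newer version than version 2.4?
Yes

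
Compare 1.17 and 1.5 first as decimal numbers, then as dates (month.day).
As decimals: 1.17 < 1.5. As dates: 1/17 is later than 1/5 (day 17 > day 5).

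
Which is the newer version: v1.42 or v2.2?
v2.2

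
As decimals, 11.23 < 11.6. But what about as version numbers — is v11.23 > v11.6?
True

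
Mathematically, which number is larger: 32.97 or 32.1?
32.97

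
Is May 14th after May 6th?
Yes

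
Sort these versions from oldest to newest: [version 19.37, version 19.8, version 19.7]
[version 19.7, version 19.8, version 19.37]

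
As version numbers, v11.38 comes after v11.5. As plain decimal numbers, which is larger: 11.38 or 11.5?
11.5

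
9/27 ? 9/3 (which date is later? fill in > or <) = >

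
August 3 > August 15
False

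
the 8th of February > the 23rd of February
False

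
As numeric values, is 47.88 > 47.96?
False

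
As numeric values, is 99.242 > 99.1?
True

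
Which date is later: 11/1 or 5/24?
11/1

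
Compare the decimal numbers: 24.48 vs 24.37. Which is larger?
24.48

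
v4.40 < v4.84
True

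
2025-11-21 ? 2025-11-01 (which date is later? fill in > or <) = >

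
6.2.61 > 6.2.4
True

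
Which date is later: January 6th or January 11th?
January 11th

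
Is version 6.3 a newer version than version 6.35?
No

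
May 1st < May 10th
True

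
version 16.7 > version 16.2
True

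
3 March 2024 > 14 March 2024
False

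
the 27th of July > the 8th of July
True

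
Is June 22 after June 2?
Yes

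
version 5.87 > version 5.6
True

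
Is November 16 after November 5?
Yes. Day 16 comes after day 5 in November — this is a date comparison, not a decimal one (the decimal 11.16 would be smaller than 11.5).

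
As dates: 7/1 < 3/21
False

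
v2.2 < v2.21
True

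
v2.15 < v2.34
True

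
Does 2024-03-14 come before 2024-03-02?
No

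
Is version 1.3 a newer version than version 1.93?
No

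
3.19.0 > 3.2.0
True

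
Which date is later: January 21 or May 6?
May 6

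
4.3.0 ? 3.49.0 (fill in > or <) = >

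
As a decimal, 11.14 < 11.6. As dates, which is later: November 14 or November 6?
November 14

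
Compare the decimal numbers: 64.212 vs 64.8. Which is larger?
64.8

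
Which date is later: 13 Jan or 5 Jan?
13 Jan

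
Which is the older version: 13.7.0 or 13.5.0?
13.5.0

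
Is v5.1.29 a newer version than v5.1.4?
Yes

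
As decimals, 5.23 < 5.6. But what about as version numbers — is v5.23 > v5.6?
True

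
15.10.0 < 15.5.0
False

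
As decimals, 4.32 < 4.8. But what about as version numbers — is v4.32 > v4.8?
True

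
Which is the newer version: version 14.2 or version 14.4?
version 14.4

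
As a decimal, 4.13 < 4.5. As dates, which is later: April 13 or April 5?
April 13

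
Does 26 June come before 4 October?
Yes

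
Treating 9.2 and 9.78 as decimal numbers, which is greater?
9.78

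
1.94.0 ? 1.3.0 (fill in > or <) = >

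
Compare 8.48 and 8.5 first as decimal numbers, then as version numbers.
As decimals: 8.48 < 8.5. As versions: v8.48 > v8.5 (minor version 48 > 5).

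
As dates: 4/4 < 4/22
True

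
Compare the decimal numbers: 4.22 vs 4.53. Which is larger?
4.53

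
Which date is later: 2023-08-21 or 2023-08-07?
2023-08-21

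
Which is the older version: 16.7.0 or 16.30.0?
16.7.0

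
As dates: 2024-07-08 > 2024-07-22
False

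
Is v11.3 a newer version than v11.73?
No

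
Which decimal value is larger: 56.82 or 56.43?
56.82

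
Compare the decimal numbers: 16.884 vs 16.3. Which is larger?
16.884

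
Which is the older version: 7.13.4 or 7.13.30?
7.13.4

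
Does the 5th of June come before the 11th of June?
Yes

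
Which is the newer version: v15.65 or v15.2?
v15.65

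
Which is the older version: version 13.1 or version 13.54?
version 13.1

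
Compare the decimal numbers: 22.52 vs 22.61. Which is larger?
22.61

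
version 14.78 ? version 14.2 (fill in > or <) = >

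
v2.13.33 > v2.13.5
True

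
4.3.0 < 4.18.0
True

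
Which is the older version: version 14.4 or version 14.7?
version 14.4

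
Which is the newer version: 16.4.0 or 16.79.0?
16.79.0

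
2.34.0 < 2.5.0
False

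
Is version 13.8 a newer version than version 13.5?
Yes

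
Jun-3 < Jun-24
True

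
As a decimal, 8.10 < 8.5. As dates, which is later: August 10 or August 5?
August 10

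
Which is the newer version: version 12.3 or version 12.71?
version 12.71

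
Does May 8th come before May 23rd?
Yes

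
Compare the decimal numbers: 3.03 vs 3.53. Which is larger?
3.53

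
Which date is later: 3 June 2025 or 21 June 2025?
21 June 2025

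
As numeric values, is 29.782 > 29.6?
True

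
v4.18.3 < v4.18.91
True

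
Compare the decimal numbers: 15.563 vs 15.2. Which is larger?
15.563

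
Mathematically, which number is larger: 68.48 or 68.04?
68.48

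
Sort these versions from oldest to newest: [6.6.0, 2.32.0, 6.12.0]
[2.32.0, 6.6.0, 6.12.0]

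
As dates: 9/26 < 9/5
False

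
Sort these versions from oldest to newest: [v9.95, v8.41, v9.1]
[v8.41, v9.1, v9.95]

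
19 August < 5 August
False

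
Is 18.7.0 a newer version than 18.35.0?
No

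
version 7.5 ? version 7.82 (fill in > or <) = <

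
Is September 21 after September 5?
Yes. Day 21 comes after day 5 in September — this is a date comparison, not a decimal one (the decimal 9.21 would be smaller than 9.5).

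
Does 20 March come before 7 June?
Yes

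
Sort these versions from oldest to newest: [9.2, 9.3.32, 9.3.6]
[9.2, 9.3.6, 9.3.32]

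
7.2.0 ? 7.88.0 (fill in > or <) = <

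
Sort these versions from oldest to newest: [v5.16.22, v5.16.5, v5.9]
[v5.9, v5.16.5, v5.16.22]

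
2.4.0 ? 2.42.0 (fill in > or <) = <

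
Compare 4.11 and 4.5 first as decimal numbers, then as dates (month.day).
As decimals: 4.11 < 4.5. As dates: 4/11 is later than 4/5 (day 11 > day 5).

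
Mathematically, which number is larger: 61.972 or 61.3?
61.972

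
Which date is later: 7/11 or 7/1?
7/11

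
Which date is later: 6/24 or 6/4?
6/24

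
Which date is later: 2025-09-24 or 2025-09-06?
2025-09-24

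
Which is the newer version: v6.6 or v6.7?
v6.7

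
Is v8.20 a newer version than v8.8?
Yes. Version numbers are compared segment by segment as integers, not as decimals: minor version 20 > 8, so v8.20 > v8.8 (even though the decimal 8.20 < 8.8).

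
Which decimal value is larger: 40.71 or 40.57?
40.71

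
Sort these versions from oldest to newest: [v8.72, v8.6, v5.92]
[v5.92, v8.6, v8.72]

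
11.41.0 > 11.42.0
False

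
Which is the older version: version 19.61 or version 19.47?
version 19.47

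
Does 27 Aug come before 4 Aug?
No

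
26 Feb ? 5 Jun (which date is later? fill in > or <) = <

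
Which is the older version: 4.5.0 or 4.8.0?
4.5.0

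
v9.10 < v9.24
True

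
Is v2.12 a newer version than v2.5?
Yes. Version numbers are compared segment by segment as integers, not as decimals: minor version 12 > 5, so v2.12 > v2.5 (even though the decimal 2.12 < 2.5).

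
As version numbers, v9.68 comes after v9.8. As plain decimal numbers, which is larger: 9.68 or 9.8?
9.8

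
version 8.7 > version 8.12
False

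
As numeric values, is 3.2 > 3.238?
False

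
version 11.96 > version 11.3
True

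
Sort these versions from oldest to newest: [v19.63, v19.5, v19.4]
[v19.4, v19.5, v19.63]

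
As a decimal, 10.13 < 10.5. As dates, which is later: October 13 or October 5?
October 13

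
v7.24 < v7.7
False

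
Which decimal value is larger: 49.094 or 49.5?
49.5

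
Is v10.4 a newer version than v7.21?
Yes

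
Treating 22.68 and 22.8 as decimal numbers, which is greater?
22.8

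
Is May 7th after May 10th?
No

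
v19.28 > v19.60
False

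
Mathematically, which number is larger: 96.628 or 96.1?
96.628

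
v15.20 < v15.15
False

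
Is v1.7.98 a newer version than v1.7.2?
Yes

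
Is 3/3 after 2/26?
Yes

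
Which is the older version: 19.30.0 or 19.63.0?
19.30.0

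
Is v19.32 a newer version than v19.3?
Yes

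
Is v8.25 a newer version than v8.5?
Yes. Version numbers are compared segment by segment as integers, not as decimals: minor version 25 > 5, so v8.25 > v8.5 (even though the decimal 8.25 < 8.5).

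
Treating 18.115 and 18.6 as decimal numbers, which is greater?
18.6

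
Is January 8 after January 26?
No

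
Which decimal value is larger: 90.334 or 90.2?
90.334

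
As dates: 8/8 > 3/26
True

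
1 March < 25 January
False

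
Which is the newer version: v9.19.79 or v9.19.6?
v9.19.79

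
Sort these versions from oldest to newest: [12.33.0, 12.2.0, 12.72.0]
[12.2.0, 12.33.0, 12.72.0]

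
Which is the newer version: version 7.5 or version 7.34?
version 7.34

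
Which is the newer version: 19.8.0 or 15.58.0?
19.8.0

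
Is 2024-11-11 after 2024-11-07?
Yes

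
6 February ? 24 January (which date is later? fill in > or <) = >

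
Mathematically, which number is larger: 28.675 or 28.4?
28.675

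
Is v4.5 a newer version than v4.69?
No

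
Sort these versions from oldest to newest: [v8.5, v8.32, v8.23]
[v8.5, v8.23, v8.32]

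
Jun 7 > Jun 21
False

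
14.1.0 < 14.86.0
True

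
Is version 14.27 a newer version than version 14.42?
No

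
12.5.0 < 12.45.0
True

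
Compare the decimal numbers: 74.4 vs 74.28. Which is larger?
74.4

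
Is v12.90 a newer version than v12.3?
Yes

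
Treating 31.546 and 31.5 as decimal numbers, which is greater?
31.546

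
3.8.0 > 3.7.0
True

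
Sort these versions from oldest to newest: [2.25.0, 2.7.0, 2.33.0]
[2.7.0, 2.25.0, 2.33.0]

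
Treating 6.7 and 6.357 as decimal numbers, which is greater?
6.7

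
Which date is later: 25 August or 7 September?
7 September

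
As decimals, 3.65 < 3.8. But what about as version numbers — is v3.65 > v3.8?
True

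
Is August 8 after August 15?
No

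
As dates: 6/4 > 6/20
False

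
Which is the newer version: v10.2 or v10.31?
v10.31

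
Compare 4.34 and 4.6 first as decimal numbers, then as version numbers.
As decimals: 4.34 < 4.6. As versions: v4.34 > v4.6 (minor version 34 > 6).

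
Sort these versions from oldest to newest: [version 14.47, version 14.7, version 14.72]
[version 14.7, version 14.47, version 14.72]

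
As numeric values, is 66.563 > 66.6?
False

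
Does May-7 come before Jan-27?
No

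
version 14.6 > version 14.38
False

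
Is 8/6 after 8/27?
No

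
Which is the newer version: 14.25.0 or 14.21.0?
14.25.0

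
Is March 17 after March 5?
Yes. Day 17 comes after day 5 in March — this is a date comparison, not a decimal one (the decimal 3.17 would be smaller than 3.5).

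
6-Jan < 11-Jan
True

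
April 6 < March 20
False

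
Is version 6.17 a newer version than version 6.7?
Yes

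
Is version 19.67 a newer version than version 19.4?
Yes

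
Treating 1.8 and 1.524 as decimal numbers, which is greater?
1.8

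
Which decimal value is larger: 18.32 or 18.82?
18.82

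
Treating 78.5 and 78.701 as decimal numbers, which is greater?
78.701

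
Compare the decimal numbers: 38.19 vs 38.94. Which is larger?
38.94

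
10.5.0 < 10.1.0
False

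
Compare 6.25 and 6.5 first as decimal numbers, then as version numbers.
As decimals: 6.25 < 6.5. As versions: v6.25 > v6.5 (minor version 25 > 5).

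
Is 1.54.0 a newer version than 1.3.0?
Yes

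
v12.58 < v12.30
False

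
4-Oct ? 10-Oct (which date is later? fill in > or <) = <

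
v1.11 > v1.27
False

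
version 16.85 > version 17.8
False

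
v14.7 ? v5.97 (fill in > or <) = >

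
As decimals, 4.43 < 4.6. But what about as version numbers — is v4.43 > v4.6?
True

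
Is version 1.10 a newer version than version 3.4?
No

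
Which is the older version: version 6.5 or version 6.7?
version 6.5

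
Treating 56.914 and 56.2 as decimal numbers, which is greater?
56.914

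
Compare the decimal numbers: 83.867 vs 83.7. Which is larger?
83.867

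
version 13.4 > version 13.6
False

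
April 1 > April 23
False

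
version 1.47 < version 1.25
False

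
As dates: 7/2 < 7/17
True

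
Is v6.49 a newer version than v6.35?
Yes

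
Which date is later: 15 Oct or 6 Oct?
15 Oct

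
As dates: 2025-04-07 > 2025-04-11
False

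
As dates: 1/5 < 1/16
True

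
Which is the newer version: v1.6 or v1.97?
v1.97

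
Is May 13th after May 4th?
Yes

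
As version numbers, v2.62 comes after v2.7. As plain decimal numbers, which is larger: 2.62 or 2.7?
2.7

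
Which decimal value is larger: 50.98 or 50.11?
50.98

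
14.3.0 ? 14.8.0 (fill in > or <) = <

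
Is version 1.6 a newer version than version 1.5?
Yes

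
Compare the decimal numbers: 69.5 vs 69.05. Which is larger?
69.5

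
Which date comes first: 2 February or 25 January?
25 January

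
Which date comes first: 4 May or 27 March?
27 March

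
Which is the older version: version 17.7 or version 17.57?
version 17.7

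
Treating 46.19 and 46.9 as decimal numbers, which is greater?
46.9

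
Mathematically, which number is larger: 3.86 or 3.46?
3.86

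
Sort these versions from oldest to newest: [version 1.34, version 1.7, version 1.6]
[version 1.6, version 1.7, version 1.34]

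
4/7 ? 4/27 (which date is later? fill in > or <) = <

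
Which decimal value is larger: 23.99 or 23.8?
23.99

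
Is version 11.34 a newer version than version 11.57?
No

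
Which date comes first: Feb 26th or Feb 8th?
Feb 8th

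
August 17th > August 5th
True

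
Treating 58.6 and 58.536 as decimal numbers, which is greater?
58.6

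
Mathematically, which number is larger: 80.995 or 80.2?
80.995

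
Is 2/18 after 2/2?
Yes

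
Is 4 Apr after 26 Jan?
Yes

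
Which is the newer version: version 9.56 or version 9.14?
version 9.56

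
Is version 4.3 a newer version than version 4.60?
No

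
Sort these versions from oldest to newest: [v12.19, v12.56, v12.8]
[v12.8, v12.19, v12.56]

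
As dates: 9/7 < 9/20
True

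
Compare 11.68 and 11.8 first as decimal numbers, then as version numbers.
As decimals: 11.68 < 11.8. As versions: v11.68 > v11.8 (minor version 68 > 8).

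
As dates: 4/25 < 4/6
False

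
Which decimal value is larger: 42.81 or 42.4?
42.81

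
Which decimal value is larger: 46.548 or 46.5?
46.548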